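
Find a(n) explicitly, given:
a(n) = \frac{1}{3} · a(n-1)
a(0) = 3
Pure geometric recurrence with ratio \frac{1}{3}.
By induction a(n) = a(0) · (\frac{1}{3})^n = 3 \cdot 3^{- n}.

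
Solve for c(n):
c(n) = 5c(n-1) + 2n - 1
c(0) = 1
First-order linear with linear forcing.
Homogeneous solution: c_h(n) = A·(5)^n.
Try particular c_p(n) = pn + q. Substituting:
  pn + q = 5(p(n-1) + q) + 2n - 1.
Matching the n-coefficient: p = 5p + 2 ⇒ p = - \frac{1}{2}.
Matching constants: q = -5p + 5q - 1 ⇒ q = - \frac{3}{8}.
General: c(n) = A·(5)^n - \frac{n}{2} - \frac{3}{8}.
Apply c(0) = 1: A - \frac{3}{8} = 1 ⇒ A = \frac{11}{8}.
So c(n) = \frac{11 \cdot 5^{n}}{8} - \frac{n}{2} - \frac{3}{8}.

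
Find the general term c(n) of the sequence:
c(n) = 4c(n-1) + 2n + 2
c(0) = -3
First-order linear with linear forcing.
Homogeneous solution: c_h(n) = A·(4)^n.
Try particular c_p(n) = pn + q. Substituting:
  pn + q = 4(p(n-1) + q) + 2n + 2.
Matching the n-coefficient: p = 4p + 2 ⇒ p = - \frac{2}{3}.
Matching constants: q = -4p + 4q + 2 ⇒ q = - \frac{14}{9}.
General: c(n) = A·(4)^n - \frac{2 n}{3} - \frac{14}{9}.
Apply c(0) = -3: A - \frac{14}{9} = -3 ⇒ A = - \frac{13}{9}.
So c(n) = - \frac{13 \cdot 4^{n}}{9} - \frac{2 n}{3} - \frac{14}{9}.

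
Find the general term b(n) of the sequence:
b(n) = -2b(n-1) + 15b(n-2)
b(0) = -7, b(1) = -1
Characteristic equation: x² + 2x - 15 = 0, which factors as (x - (-5))(x - (3)) = 0.
Roots r₁ = -5, r₂ = 3 (distinct).
General solution: b(n) = A·(-5)^n + B·(3)^n.
From b(0) = -7: A + B = -7.
From b(1) = -1: -5A + 3B = -1.
Solving: A = - \frac{5}{2}, B = - \frac{9}{2}.
So b(n) = - \frac{5 \left(-5\right)^{n}}{2} - \frac{9 \cdot 3^{n}}{2}.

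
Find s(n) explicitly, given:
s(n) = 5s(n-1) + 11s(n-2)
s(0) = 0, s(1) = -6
Characteristic equation: x² - 5x - 11 = 0.
Discriminant Δ = (5)² + 4·(11) = 69.
Roots r₁,₂ = (5 ± √69)/2, so r₁ = \frac{5}{2} + \frac{\sqrt{69}}{2}, r₂ = \frac{5}{2} - \frac{\sqrt{69}}{2}.
General solution: s(n) = A·r₁^n + B·r₂^n.
From the initial conditions, A + B = 0 and r₁A + r₂B = -6.
Since r₁ - r₂ = √69: A = (-6 - (0)r₂)/√69 = - \frac{2 \sqrt{69}}{23}, and B = 0 - A = \frac{2 \sqrt{69}}{23}.
So s(n) = \left(- \frac{2 \sqrt{69}}{23}\right)\left(\frac{5}{2} + \frac{\sqrt{69}}{2}\right)^n + \left(\frac{2 \sqrt{69}}{23}\right)\left(\frac{5}{2} - \frac{\sqrt{69}}{2}\right)^n.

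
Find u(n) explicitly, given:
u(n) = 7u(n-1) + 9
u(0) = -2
First-order linear non-homogeneous.
Homogeneous solution: u_h(n) = A·(7)^n.
Try constant particular solution u_p = K: K = 7K + 9 ⇒ K = - \frac{3}{2}.
General: u(n) = A·(7)^n - \frac{3}{2}.
Apply u(0) = -2: A - \frac{3}{2} = -2 ⇒ A = - \frac{1}{2}.
So u(n) = - \frac{7^{n}}{2} - \frac{3}{2}.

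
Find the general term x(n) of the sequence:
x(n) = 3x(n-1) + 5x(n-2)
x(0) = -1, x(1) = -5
Characteristic equation: x² - 3x - 5 = 0.
Discriminant Δ = (3)² + 4·(5) = 29.
Roots r₁,₂ = (3 ± √29)/2, so r₁ = \frac{3}{2} + \frac{\sqrt{29}}{2}, r₂ = \frac{3}{2} - \frac{\sqrt{29}}{2}.
General solution: x(n) = A·r₁^n + B·r₂^n.
From the initial conditions, A + B = -1 and r₁A + r₂B = -5.
Since r₁ - r₂ = √29: A = (-5 - (-1)r₂)/√29 = - \frac{7 \sqrt{29}}{58} - \frac{1}{2}, and B = -1 - A = - \frac{1}{2} + \frac{7 \sqrt{29}}{58}.
So x(n) = \left(- \frac{7 \sqrt{29}}{58} - \frac{1}{2}\right)\left(\frac{3}{2} + \frac{\sqrt{29}}{2}\right)^n + \left(- \frac{1}{2} + \frac{7 \sqrt{29}}{58}\right)\left(\frac{3}{2} - \frac{\sqrt{29}}{2}\right)^n.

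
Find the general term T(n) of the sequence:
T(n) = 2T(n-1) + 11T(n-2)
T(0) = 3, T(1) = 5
Characteristic equation: x² - 2x - 11 = 0.
Discriminant Δ = (2)² + 4·(11) = 48.
Roots r₁,₂ = (2 ± √48)/2, so r₁ = 1 + 2 \sqrt{3}, r₂ = 1 - 2 \sqrt{3}.
General solution: T(n) = A·r₁^n + B·r₂^n.
From the initial conditions, A + B = 3 and r₁A + r₂B = 5.
Since r₁ - r₂ = √48: A = (5 - (3)r₂)/√48 = \frac{\sqrt{3}}{6} + \frac{3}{2}, and B = 3 - A = \frac{3}{2} - \frac{\sqrt{3}}{6}.
So T(n) = \left(\frac{\sqrt{3}}{6} + \frac{3}{2}\right)\left(1 + 2 \sqrt{3}\right)^n + \left(\frac{3}{2} - \frac{\sqrt{3}}{6}\right)\left(1 - 2 \sqrt{3}\right)^n.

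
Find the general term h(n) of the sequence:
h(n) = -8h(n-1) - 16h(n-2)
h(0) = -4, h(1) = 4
Characteristic equation: x² + 8x + 16 = 0, which is (x - (-4))².
Repeated root r = -4.
General solution: h(n) = (A + Bn)·(-4)^n.
From h(0) = -4: A = -4.
From h(1) = 4: (A + B)·(-4) = 4 ⇒ B = 3.
So h(n) = \left(3 n - 4\right) \cdot (-4)^n.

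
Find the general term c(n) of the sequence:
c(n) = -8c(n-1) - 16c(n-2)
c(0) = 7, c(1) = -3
Characteristic equation: x² + 8x + 16 = 0, which is (x - (-4))².
Repeated root r = -4.
General solution: c(n) = (A + Bn)·(-4)^n.
From c(0) = 7: A = 7.
From c(1) = -3: (A + B)·(-4) = -3 ⇒ B = - \frac{25}{4}.
So c(n) = \left(7 - \frac{25 n}{4}\right) \cdot (-4)^n.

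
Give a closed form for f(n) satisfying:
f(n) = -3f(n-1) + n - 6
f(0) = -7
First-order linear with linear forcing.
Homogeneous solution: f_h(n) = A·(-3)^n.
Try particular f_p(n) = pn + q. Substituting:
  pn + q = -3(p(n-1) + q) + n - 6.
Matching the n-coefficient: p = -3p + 1 ⇒ p = \frac{1}{4}.
Matching constants: q = 3p - 3q - 6 ⇒ q = - \frac{21}{16}.
General: f(n) = A·(-3)^n + \frac{n}{4} - \frac{21}{16}.
Apply f(0) = -7: A - \frac{21}{16} = -7 ⇒ A = - \frac{91}{16}.
So f(n) = - \frac{91 \left(-3\right)^{n}}{16} + \frac{n}{4} - \frac{21}{16}.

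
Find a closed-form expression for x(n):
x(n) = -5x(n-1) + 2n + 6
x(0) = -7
First-order linear with linear forcing.
Homogeneous solution: x_h(n) = A·(-5)^n.
Try particular x_p(n) = pn + q. Substituting:
  pn + q = -5(p(n-1) + q) + 2n + 6.
Matching the n-coefficient: p = -5p + 2 ⇒ p = \frac{1}{3}.
Matching constants: q = 5p - 5q + 6 ⇒ q = \frac{23}{18}.
General: x(n) = A·(-5)^n + \frac{n}{3} + \frac{23}{18}.
Apply x(0) = -7: A + \frac{23}{18} = -7 ⇒ A = - \frac{149}{18}.
So x(n) = - \frac{149 \left(-5\right)^{n}}{18} + \frac{n}{3} + \frac{23}{18}.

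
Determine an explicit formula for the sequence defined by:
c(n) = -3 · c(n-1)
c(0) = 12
Pure geometric recurrence with ratio -3.
By induction c(n) = c(0) · (-3)^n = 12 \left(-3\right)^{n}.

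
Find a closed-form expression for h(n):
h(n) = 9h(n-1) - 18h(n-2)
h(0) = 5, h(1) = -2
Characteristic equation: x² - 9x + 18 = 0, which factors as (x - (3))(x - (6)) = 0.
Roots r₁ = 3, r₂ = 6 (distinct).
General solution: h(n) = A·(3)^n + B·(6)^n.
From h(0) = 5: A + B = 5.
From h(1) = -2: 3A + 6B = -2.
Solving: A = \frac{32}{3}, B = - \frac{17}{3}.
So h(n) = \frac{32 \cdot 3^{n}}{3} - \frac{17 \cdot 6^{n}}{3}.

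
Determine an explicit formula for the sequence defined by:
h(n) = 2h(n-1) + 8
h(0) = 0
First-order linear non-homogeneous.
Homogeneous solution: h_h(n) = A·(2)^n.
Try constant particular solution h_p = K: K = 2K + 8 ⇒ K = -8.
General: h(n) = A·(2)^n - 8.
Apply h(0) = 0: A - 8 = 0 ⇒ A = 8.
So h(n) = 8 \cdot 2^{n} - 8.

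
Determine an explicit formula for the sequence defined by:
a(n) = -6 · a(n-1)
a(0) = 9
Pure geometric recurrence with ratio -6.
By induction a(n) = a(0) · (-6)^n = 9 \left(-6\right)^{n}.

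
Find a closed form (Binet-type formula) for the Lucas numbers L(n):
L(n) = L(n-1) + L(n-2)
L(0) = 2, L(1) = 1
This is the Lucas sequence.
Characteristic equation: x² - x - 1 = 0; roots r₁ = \frac{1}{2} + \frac{\sqrt{5}}{2}, r₂ = \frac{1}{2} - \frac{\sqrt{5}}{2}.
General: L(n) = A·r₁^n + B·r₂^n. Solving with L(0)=2, L(1)=1 gives A = 1, B = 1.
So L(n) = 2^{- n} \left(\left(1 - \sqrt{5}\right)^{n} + \left(1 + \sqrt{5}\right)^{n}\right).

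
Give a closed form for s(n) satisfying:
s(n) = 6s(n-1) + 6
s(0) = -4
First-order linear non-homogeneous.
Homogeneous solution: s_h(n) = A·(6)^n.
Try constant particular solution s_p = K: K = 6K + 6 ⇒ K = - \frac{6}{5}.
General: s(n) = A·(6)^n - \frac{6}{5}.
Apply s(0) = -4: A - \frac{6}{5} = -4 ⇒ A = - \frac{14}{5}.
So s(n) = - \frac{14 \cdot 6^{n}}{5} - \frac{6}{5}.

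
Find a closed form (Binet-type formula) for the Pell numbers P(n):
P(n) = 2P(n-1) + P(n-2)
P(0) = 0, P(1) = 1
This is the Pell sequence.
Characteristic equation: x² - 2x - 1 = 0; roots r₁ = 1 + \sqrt{2}, r₂ = 1 - \sqrt{2}.
General: P(n) = A·r₁^n + B·r₂^n. Solving with P(0)=0, P(1)=1 gives A = \frac{\sqrt{2}}{4}, B = - \frac{\sqrt{2}}{4}.
So P(n) = \frac{\sqrt{2} \left(- \left(1 - \sqrt{2}\right)^{n} + \left(1 + \sqrt{2}\right)^{n}\right)}{4}.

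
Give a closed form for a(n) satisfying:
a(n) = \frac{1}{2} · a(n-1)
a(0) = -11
Pure geometric recurrence with ratio \frac{1}{2}.
By induction a(n) = a(0) · (\frac{1}{2})^n = - 11 \cdot 2^{- n}.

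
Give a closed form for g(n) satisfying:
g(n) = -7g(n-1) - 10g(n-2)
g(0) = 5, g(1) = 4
Characteristic equation: x² + 7x + 10 = 0, which factors as (x - (-2))(x - (-5)) = 0.
Roots r₁ = -2, r₂ = -5 (distinct).
General solution: g(n) = A·(-2)^n + B·(-5)^n.
From g(0) = 5: A + B = 5.
From g(1) = 4: -2A - 5B = 4.
Solving: A = \frac{29}{3}, B = - \frac{14}{3}.
So g(n) = \frac{29 \left(-2\right)^{n}}{3} - \frac{14 \left(-5\right)^{n}}{3}.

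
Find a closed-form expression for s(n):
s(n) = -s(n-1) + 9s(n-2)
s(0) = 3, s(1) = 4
Characteristic equation: x² + x - 9 = 0.
Discriminant Δ = (-1)² + 4·(9) = 37.
Roots r₁,₂ = (-1 ± √37)/2, so r₁ = - \frac{1}{2} + \frac{\sqrt{37}}{2}, r₂ = - \frac{\sqrt{37}}{2} - \frac{1}{2}.
General solution: s(n) = A·r₁^n + B·r₂^n.
From the initial conditions, A + B = 3 and r₁A + r₂B = 4.
Since r₁ - r₂ = √37: A = (4 - (3)r₂)/√37 = \frac{11 \sqrt{37}}{74} + \frac{3}{2}, and B = 3 - A = \frac{3}{2} - \frac{11 \sqrt{37}}{74}.
So s(n) = \left(\frac{11 \sqrt{37}}{74} + \frac{3}{2}\right)\left(- \frac{1}{2} + \frac{\sqrt{37}}{2}\right)^n + \left(\frac{3}{2} - \frac{11 \sqrt{37}}{74}\right)\left(- \frac{\sqrt{37}}{2} - \frac{1}{2}\right)^n.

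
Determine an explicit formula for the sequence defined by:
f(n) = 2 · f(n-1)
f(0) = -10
Pure geometric recurrence with ratio 2.
By induction f(n) = f(0) · (2)^n = - 10 \cdot 2^{n}.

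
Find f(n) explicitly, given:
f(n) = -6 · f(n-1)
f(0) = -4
Pure geometric recurrence with ratio -6.
By induction f(n) = f(0) · (-6)^n = - 4 \left(-6\right)^{n}.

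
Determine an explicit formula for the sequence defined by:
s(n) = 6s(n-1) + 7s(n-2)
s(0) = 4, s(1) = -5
Characteristic equation: x² - 6x - 7 = 0, which factors as (x - (-1))(x - (7)) = 0.
Roots r₁ = -1, r₂ = 7 (distinct).
General solution: s(n) = A·(-1)^n + B·(7)^n.
From s(0) = 4: A + B = 4.
From s(1) = -5: -A + 7B = -5.
Solving: A = \frac{33}{8}, B = - \frac{1}{8}.
So s(n) = \frac{33 \left(-1\right)^{n}}{8} - \frac{7^{n}}{8}.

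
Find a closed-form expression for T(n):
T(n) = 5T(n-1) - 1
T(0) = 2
First-order linear non-homogeneous.
Homogeneous solution: T_h(n) = A·(5)^n.
Try constant particular solution T_p = K: K = 5K - 1 ⇒ K = \frac{1}{4}.
General: T(n) = A·(5)^n + \frac{1}{4}.
Apply T(0) = 2: A + \frac{1}{4} = 2 ⇒ A = \frac{7}{4}.
So T(n) = \frac{7 \cdot 5^{n}}{4} + \frac{1}{4}.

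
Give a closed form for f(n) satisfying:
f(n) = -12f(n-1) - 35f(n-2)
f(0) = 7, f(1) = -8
Characteristic equation: x² + 12x + 35 = 0, which factors as (x - (-5))(x - (-7)) = 0.
Roots r₁ = -5, r₂ = -7 (distinct).
General solution: f(n) = A·(-5)^n + B·(-7)^n.
From f(0) = 7: A + B = 7.
From f(1) = -8: -5A - 7B = -8.
Solving: A = \frac{41}{2}, B = - \frac{27}{2}.
So f(n) = \frac{41 \left(-5\right)^{n}}{2} - \frac{27 \left(-7\right)^{n}}{2}.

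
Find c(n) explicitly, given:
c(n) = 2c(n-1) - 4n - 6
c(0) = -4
First-order linear with linear forcing.
Homogeneous solution: c_h(n) = A·(2)^n.
Try particular c_p(n) = pn + q. Substituting:
  pn + q = 2(p(n-1) + q) - 4n - 6.
Matching the n-coefficient: p = 2p - 4 ⇒ p = 4.
Matching constants: q = -2p + 2q - 6 ⇒ q = 14.
General: c(n) = A·(2)^n + 4 n + 14.
Apply c(0) = -4: A + 14 = -4 ⇒ A = -18.
So c(n) = - 18 \cdot 2^{n} + 4 n + 14.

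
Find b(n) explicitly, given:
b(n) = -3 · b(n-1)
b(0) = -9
Pure geometric recurrence with ratio -3.
By induction b(n) = b(0) · (-3)^n = - 9 \left(-3\right)^{n}.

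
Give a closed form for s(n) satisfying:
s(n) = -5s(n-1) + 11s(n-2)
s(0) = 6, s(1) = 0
Characteristic equation: x² + 5x - 11 = 0.
Discriminant Δ = (-5)² + 4·(11) = 69.
Roots r₁,₂ = (-5 ± √69)/2, so r₁ = - \frac{5}{2} + \frac{\sqrt{69}}{2}, r₂ = - \frac{\sqrt{69}}{2} - \frac{5}{2}.
General solution: s(n) = A·r₁^n + B·r₂^n.
From the initial conditions, A + B = 6 and r₁A + r₂B = 0.
Since r₁ - r₂ = √69: A = (0 - (6)r₂)/√69 = \frac{5 \sqrt{69}}{23} + 3, and B = 6 - A = 3 - \frac{5 \sqrt{69}}{23}.
So s(n) = \left(\frac{5 \sqrt{69}}{23} + 3\right)\left(- \frac{5}{2} + \frac{\sqrt{69}}{2}\right)^n + \left(3 - \frac{5 \sqrt{69}}{23}\right)\left(- \frac{\sqrt{69}}{2} - \frac{5}{2}\right)^n.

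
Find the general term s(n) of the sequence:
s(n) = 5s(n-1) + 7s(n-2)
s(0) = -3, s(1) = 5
Characteristic equation: x² - 5x - 7 = 0.
Discriminant Δ = (5)² + 4·(7) = 53.
Roots r₁,₂ = (5 ± √53)/2, so r₁ = \frac{5}{2} + \frac{\sqrt{53}}{2}, r₂ = \frac{5}{2} - \frac{\sqrt{53}}{2}.
General solution: s(n) = A·r₁^n + B·r₂^n.
From the initial conditions, A + B = -3 and r₁A + r₂B = 5.
Since r₁ - r₂ = √53: A = (5 - (-3)r₂)/√53 = - \frac{3}{2} + \frac{25 \sqrt{53}}{106}, and B = -3 - A = - \frac{25 \sqrt{53}}{106} - \frac{3}{2}.
So s(n) = \left(- \frac{3}{2} + \frac{25 \sqrt{53}}{106}\right)\left(\frac{5}{2} + \frac{\sqrt{53}}{2}\right)^n + \left(- \frac{25 \sqrt{53}}{106} - \frac{3}{2}\right)\left(\frac{5}{2} - \frac{\sqrt{53}}{2}\right)^n.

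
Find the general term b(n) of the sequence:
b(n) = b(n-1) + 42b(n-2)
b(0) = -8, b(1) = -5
Characteristic equation: x² - x - 42 = 0, which factors as (x - (7))(x - (-6)) = 0.
Roots r₁ = 7, r₂ = -6 (distinct).
General solution: b(n) = A·(7)^n + B·(-6)^n.
From b(0) = -8: A + B = -8.
From b(1) = -5: 7A - 6B = -5.
Solving: A = - \frac{53}{13}, B = - \frac{51}{13}.
So b(n) = - \frac{51 \left(-6\right)^{n}}{13} - \frac{53 \cdot 7^{n}}{13}.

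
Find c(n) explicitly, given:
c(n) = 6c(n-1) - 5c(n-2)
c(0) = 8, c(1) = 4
Characteristic equation: x² - 6x + 5 = 0, which factors as (x - (1))(x - (5)) = 0.
Roots r₁ = 1, r₂ = 5 (distinct).
General solution: c(n) = A·(1)^n + B·(5)^n.
From c(0) = 8: A + B = 8.
From c(1) = 4: A + 5B = 4.
Solving: A = 9, B = -1.
So c(n) = 9 - 5^{n}.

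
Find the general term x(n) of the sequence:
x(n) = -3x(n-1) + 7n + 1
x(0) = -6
First-order linear with linear forcing.
Homogeneous solution: x_h(n) = A·(-3)^n.
Try particular x_p(n) = pn + q. Substituting:
  pn + q = -3(p(n-1) + q) + 7n + 1.
Matching the n-coefficient: p = -3p + 7 ⇒ p = \frac{7}{4}.
Matching constants: q = 3p - 3q + 1 ⇒ q = \frac{25}{16}.
General: x(n) = A·(-3)^n + \frac{7 n}{4} + \frac{25}{16}.
Apply x(0) = -6: A + \frac{25}{16} = -6 ⇒ A = - \frac{121}{16}.
So x(n) = - \frac{121 \left(-3\right)^{n}}{16} + \frac{7 n}{4} + \frac{25}{16}.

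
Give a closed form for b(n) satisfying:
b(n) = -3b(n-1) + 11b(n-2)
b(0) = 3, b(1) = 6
Characteristic equation: x² + 3x - 11 = 0.
Discriminant Δ = (-3)² + 4·(11) = 53.
Roots r₁,₂ = (-3 ± √53)/2, so r₁ = - \frac{3}{2} + \frac{\sqrt{53}}{2}, r₂ = - \frac{\sqrt{53}}{2} - \frac{3}{2}.
General solution: b(n) = A·r₁^n + B·r₂^n.
From the initial conditions, A + B = 3 and r₁A + r₂B = 6.
Since r₁ - r₂ = √53: A = (6 - (3)r₂)/√53 = \frac{21 \sqrt{53}}{106} + \frac{3}{2}, and B = 3 - A = \frac{3}{2} - \frac{21 \sqrt{53}}{106}.
So b(n) = \left(\frac{21 \sqrt{53}}{106} + \frac{3}{2}\right)\left(- \frac{3}{2} + \frac{\sqrt{53}}{2}\right)^n + \left(\frac{3}{2} - \frac{21 \sqrt{53}}{106}\right)\left(- \frac{\sqrt{53}}{2} - \frac{3}{2}\right)^n.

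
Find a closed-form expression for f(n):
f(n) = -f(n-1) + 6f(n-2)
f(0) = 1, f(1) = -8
Characteristic equation: x² + x - 6 = 0, which factors as (x - (-3))(x - (2)) = 0.
Roots r₁ = -3, r₂ = 2 (distinct).
General solution: f(n) = A·(-3)^n + B·(2)^n.
From f(0) = 1: A + B = 1.
From f(1) = -8: -3A + 2B = -8.
Solving: A = 2, B = -1.
So f(n) = 2 \left(-3\right)^{n} - 2^{n}.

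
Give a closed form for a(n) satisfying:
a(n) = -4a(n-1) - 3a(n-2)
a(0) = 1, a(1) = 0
Characteristic equation: x² + 4x + 3 = 0, which factors as (x - (-1))(x - (-3)) = 0.
Roots r₁ = -1, r₂ = -3 (distinct).
General solution: a(n) = A·(-1)^n + B·(-3)^n.
From a(0) = 1: A + B = 1.
From a(1) = 0: -A - 3B = 0.
Solving: A = \frac{3}{2}, B = - \frac{1}{2}.
So a(n) = \frac{3 \left(-1\right)^{n}}{2} - \frac{\left(-3\right)^{n}}{2}.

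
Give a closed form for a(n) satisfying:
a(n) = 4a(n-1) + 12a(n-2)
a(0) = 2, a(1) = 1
Characteristic equation: x² - 4x - 12 = 0, which factors as (x - (-2))(x - (6)) = 0.
Roots r₁ = -2, r₂ = 6 (distinct).
General solution: a(n) = A·(-2)^n + B·(6)^n.
From a(0) = 2: A + B = 2.
From a(1) = 1: -2A + 6B = 1.
Solving: A = \frac{11}{8}, B = \frac{5}{8}.
So a(n) = \frac{11 \left(-2\right)^{n}}{8} + \frac{5 \cdot 6^{n}}{8}.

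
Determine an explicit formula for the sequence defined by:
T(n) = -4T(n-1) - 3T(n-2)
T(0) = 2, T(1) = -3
Characteristic equation: x² + 4x + 3 = 0, which factors as (x - (-1))(x - (-3)) = 0.
Roots r₁ = -1, r₂ = -3 (distinct).
General solution: T(n) = A·(-1)^n + B·(-3)^n.
From T(0) = 2: A + B = 2.
From T(1) = -3: -A - 3B = -3.
Solving: A = \frac{3}{2}, B = \frac{1}{2}.
So T(n) = \frac{3 \left(-1\right)^{n}}{2} + \frac{\left(-3\right)^{n}}{2}.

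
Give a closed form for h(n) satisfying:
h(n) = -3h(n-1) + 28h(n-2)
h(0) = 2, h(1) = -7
Characteristic equation: x² + 3x - 28 = 0, which factors as (x - (4))(x - (-7)) = 0.
Roots r₁ = 4, r₂ = -7 (distinct).
General solution: h(n) = A·(4)^n + B·(-7)^n.
From h(0) = 2: A + B = 2.
From h(1) = -7: 4A - 7B = -7.
Solving: A = \frac{7}{11}, B = \frac{15}{11}.
So h(n) = \frac{15 \left(-7\right)^{n}}{11} + \frac{7 \cdot 4^{n}}{11}.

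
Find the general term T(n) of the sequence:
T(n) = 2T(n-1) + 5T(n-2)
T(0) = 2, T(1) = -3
Characteristic equation: x² - 2x - 5 = 0.
Discriminant Δ = (2)² + 4·(5) = 24.
Roots r₁,₂ = (2 ± √24)/2, so r₁ = 1 + \sqrt{6}, r₂ = 1 - \sqrt{6}.
General solution: T(n) = A·r₁^n + B·r₂^n.
From the initial conditions, A + B = 2 and r₁A + r₂B = -3.
Since r₁ - r₂ = √24: A = (-3 - (2)r₂)/√24 = 1 - \frac{5 \sqrt{6}}{12}, and B = 2 - A = 1 + \frac{5 \sqrt{6}}{12}.
So T(n) = \left(1 - \frac{5 \sqrt{6}}{12}\right)\left(1 + \sqrt{6}\right)^n + \left(1 + \frac{5 \sqrt{6}}{12}\right)\left(1 - \sqrt{6}\right)^n.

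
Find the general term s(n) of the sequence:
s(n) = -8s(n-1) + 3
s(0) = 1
First-order linear non-homogeneous.
Homogeneous solution: s_h(n) = A·(-8)^n.
Try constant particular solution s_p = K: K = -8K + 3 ⇒ K = \frac{1}{3}.
General: s(n) = A·(-8)^n + \frac{1}{3}.
Apply s(0) = 1: A + \frac{1}{3} = 1 ⇒ A = \frac{2}{3}.
So s(n) = \frac{2 \left(-8\right)^{n}}{3} + \frac{1}{3}.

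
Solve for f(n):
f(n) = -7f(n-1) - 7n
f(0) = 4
First-order linear with linear forcing.
Homogeneous solution: f_h(n) = A·(-7)^n.
Try particular f_p(n) = pn + q. Substituting:
  pn + q = -7(p(n-1) + q) - 7n.
Matching the n-coefficient: p = -7p - 7 ⇒ p = - \frac{7}{8}.
Matching constants: q = 7p - 7q ⇒ q = - \frac{49}{64}.
General: f(n) = A·(-7)^n - \frac{7 n}{8} - \frac{49}{64}.
Apply f(0) = 4: A - \frac{49}{64} = 4 ⇒ A = \frac{305}{64}.
So f(n) = \frac{305 \left(-7\right)^{n}}{64} - \frac{7 n}{8} - \frac{49}{64}.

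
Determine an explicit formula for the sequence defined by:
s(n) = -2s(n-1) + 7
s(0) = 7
First-order linear non-homogeneous.
Homogeneous solution: s_h(n) = A·(-2)^n.
Try constant particular solution s_p = K: K = -2K + 7 ⇒ K = \frac{7}{3}.
General: s(n) = A·(-2)^n + \frac{7}{3}.
Apply s(0) = 7: A + \frac{7}{3} = 7 ⇒ A = \frac{14}{3}.
So s(n) = \frac{14 \left(-2\right)^{n}}{3} + \frac{7}{3}.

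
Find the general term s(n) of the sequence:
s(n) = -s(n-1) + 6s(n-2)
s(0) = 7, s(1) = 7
Characteristic equation: x² + x - 6 = 0, which factors as (x - (-3))(x - (2)) = 0.
Roots r₁ = -3, r₂ = 2 (distinct).
General solution: s(n) = A·(-3)^n + B·(2)^n.
From s(0) = 7: A + B = 7.
From s(1) = 7: -3A + 2B = 7.
Solving: A = \frac{7}{5}, B = \frac{28}{5}.
So s(n) = \frac{7 \left(-3\right)^{n}}{5} + \frac{28 \cdot 2^{n}}{5}.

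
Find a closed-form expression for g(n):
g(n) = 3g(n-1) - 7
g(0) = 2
First-order linear non-homogeneous.
Homogeneous solution: g_h(n) = A·(3)^n.
Try constant particular solution g_p = K: K = 3K - 7 ⇒ K = \frac{7}{2}.
General: g(n) = A·(3)^n + \frac{7}{2}.
Apply g(0) = 2: A + \frac{7}{2} = 2 ⇒ A = - \frac{3}{2}.
So g(n) = \frac{7}{2} - \frac{3 \cdot 3^{n}}{2}.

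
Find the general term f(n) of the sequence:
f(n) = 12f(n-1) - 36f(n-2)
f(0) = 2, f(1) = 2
Characteristic equation: x² - 12x + 36 = 0, which is (x - (6))².
Repeated root r = 6.
General solution: f(n) = (A + Bn)·(6)^n.
From f(0) = 2: A = 2.
From f(1) = 2: (A + B)·(6) = 2 ⇒ B = - \frac{5}{3}.
So f(n) = \left(2 - \frac{5 n}{3}\right) \cdot (6)^n.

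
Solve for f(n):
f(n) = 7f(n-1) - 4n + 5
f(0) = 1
First-order linear with linear forcing.
Homogeneous solution: f_h(n) = A·(7)^n.
Try particular f_p(n) = pn + q. Substituting:
  pn + q = 7(p(n-1) + q) - 4n + 5.
Matching the n-coefficient: p = 7p - 4 ⇒ p = \frac{2}{3}.
Matching constants: q = -7p + 7q + 5 ⇒ q = - \frac{1}{18}.
General: f(n) = A·(7)^n + \frac{2 n}{3} - \frac{1}{18}.
Apply f(0) = 1: A - \frac{1}{18} = 1 ⇒ A = \frac{19}{18}.
So f(n) = \frac{19 \cdot 7^{n}}{18} + \frac{2 n}{3} - \frac{1}{18}.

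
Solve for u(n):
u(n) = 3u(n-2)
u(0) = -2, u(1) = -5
Characteristic equation: x² - 3 = 0.
Discriminant Δ = (0)² + 4·(3) = 12.
Roots r₁,₂ = (0 ± √12)/2, so r₁ = \sqrt{3}, r₂ = - \sqrt{3}.
General solution: u(n) = A·r₁^n + B·r₂^n.
From the initial conditions, A + B = -2 and r₁A + r₂B = -5.
Since r₁ - r₂ = √12: A = (-5 - (-2)r₂)/√12 = - \frac{5 \sqrt{3}}{6} - 1, and B = -2 - A = -1 + \frac{5 \sqrt{3}}{6}.
So u(n) = \left(- \frac{5 \sqrt{3}}{6} - 1\right)\left(\sqrt{3}\right)^n + \left(-1 + \frac{5 \sqrt{3}}{6}\right)\left(- \sqrt{3}\right)^n.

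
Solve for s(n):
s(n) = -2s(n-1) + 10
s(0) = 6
First-order linear non-homogeneous.
Homogeneous solution: s_h(n) = A·(-2)^n.
Try constant particular solution s_p = K: K = -2K + 10 ⇒ K = \frac{10}{3}.
General: s(n) = A·(-2)^n + \frac{10}{3}.
Apply s(0) = 6: A + \frac{10}{3} = 6 ⇒ A = \frac{8}{3}.
So s(n) = \frac{8 \left(-2\right)^{n}}{3} + \frac{10}{3}.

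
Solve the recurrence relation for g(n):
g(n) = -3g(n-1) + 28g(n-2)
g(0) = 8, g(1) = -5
Characteristic equation: x² + 3x - 28 = 0, which factors as (x - (4))(x - (-7)) = 0.
Roots r₁ = 4, r₂ = -7 (distinct).
General solution: g(n) = A·(4)^n + B·(-7)^n.
From g(0) = 8: A + B = 8.
From g(1) = -5: 4A - 7B = -5.
Solving: A = \frac{51}{11}, B = \frac{37}{11}.
So g(n) = \frac{37 \left(-7\right)^{n}}{11} + \frac{51 \cdot 4^{n}}{11}.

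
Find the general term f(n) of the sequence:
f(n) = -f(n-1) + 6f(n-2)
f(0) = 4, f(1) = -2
Characteristic equation: x² + x - 6 = 0, which factors as (x - (2))(x - (-3)) = 0.
Roots r₁ = 2, r₂ = -3 (distinct).
General solution: f(n) = A·(2)^n + B·(-3)^n.
From f(0) = 4: A + B = 4.
From f(1) = -2: 2A - 3B = -2.
Solving: A = 2, B = 2.
So f(n) = 2 \left(-3\right)^{n} + 2 \cdot 2^{n}.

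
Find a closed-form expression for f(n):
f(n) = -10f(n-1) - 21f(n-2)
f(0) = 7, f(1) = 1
Characteristic equation: x² + 10x + 21 = 0, which factors as (x - (-3))(x - (-7)) = 0.
Roots r₁ = -3, r₂ = -7 (distinct).
General solution: f(n) = A·(-3)^n + B·(-7)^n.
From f(0) = 7: A + B = 7.
From f(1) = 1: -3A - 7B = 1.
Solving: A = \frac{25}{2}, B = - \frac{11}{2}.
So f(n) = \frac{25 \left(-3\right)^{n}}{2} - \frac{11 \left(-7\right)^{n}}{2}.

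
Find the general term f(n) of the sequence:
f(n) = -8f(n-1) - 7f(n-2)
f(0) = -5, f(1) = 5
Characteristic equation: x² + 8x + 7 = 0, which factors as (x - (-1))(x - (-7)) = 0.
Roots r₁ = -1, r₂ = -7 (distinct).
General solution: f(n) = A·(-1)^n + B·(-7)^n.
From f(0) = -5: A + B = -5.
From f(1) = 5: -A - 7B = 5.
Solving: A = -5, B = 0.
So f(n) = - 5 \left(-1\right)^{n}.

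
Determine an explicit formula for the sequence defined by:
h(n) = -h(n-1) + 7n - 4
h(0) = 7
First-order linear with linear forcing.
Homogeneous solution: h_h(n) = A·(-1)^n.
Try particular h_p(n) = pn + q. Substituting:
  pn + q = -(p(n-1) + q) + 7n - 4.
Matching the n-coefficient: p = -p + 7 ⇒ p = \frac{7}{2}.
Matching constants: q = p - q - 4 ⇒ q = - \frac{1}{4}.
General: h(n) = A·(-1)^n + \frac{7 n}{2} - \frac{1}{4}.
Apply h(0) = 7: A - \frac{1}{4} = 7 ⇒ A = \frac{29}{4}.
So h(n) = \frac{29 \left(-1\right)^{n}}{4} + \frac{7 n}{2} - \frac{1}{4}.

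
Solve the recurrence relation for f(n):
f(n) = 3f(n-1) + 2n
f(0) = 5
First-order linear with linear forcing.
Homogeneous solution: f_h(n) = A·(3)^n.
Try particular f_p(n) = pn + q. Substituting:
  pn + q = 3(p(n-1) + q) + 2n.
Matching the n-coefficient: p = 3p + 2 ⇒ p = -1.
Matching constants: q = -3p + 3q ⇒ q = - \frac{3}{2}.
General: f(n) = A·(3)^n - n - \frac{3}{2}.
Apply f(0) = 5: A - \frac{3}{2} = 5 ⇒ A = \frac{13}{2}.
So f(n) = \frac{13 \cdot 3^{n}}{2} - n - \frac{3}{2}.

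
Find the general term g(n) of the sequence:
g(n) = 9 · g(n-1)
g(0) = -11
Pure geometric recurrence with ratio 9.
By induction g(n) = g(0) · (9)^n = - 11 \cdot 9^{n}.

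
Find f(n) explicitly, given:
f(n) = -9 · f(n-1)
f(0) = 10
Pure geometric recurrence with ratio -9.
By induction f(n) = f(0) · (-9)^n = 10 \left(-9\right)^{n}.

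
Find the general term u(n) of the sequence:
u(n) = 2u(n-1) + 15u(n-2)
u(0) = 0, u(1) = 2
Characteristic equation: x² - 2x - 15 = 0, which factors as (x - (-3))(x - (5)) = 0.
Roots r₁ = -3, r₂ = 5 (distinct).
General solution: u(n) = A·(-3)^n + B·(5)^n.
From u(0) = 0: A + B = 0.
From u(1) = 2: -3A + 5B = 2.
Solving: A = - \frac{1}{4}, B = \frac{1}{4}.
So u(n) = - \frac{\left(-3\right)^{n}}{4} + \frac{5^{n}}{4}.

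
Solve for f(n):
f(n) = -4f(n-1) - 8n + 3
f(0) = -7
First-order linear with linear forcing.
Homogeneous solution: f_h(n) = A·(-4)^n.
Try particular f_p(n) = pn + q. Substituting:
  pn + q = -4(p(n-1) + q) - 8n + 3.
Matching the n-coefficient: p = -4p - 8 ⇒ p = - \frac{8}{5}.
Matching constants: q = 4p - 4q + 3 ⇒ q = - \frac{17}{25}.
General: f(n) = A·(-4)^n - \frac{8 n}{5} - \frac{17}{25}.
Apply f(0) = -7: A - \frac{17}{25} = -7 ⇒ A = - \frac{158}{25}.
So f(n) = - \frac{158 \left(-4\right)^{n}}{25} - \frac{8 n}{5} - \frac{17}{25}.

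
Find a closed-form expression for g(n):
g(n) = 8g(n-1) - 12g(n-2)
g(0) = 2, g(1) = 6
Characteristic equation: x² - 8x + 12 = 0, which factors as (x - (6))(x - (2)) = 0.
Roots r₁ = 6, r₂ = 2 (distinct).
General solution: g(n) = A·(6)^n + B·(2)^n.
From g(0) = 2: A + B = 2.
From g(1) = 6: 6A + 2B = 6.
Solving: A = \frac{1}{2}, B = \frac{3}{2}.
So g(n) = \frac{3 \cdot 2^{n}}{2} + \frac{6^{n}}{2}.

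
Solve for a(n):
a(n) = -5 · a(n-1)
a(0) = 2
Pure geometric recurrence with ratio -5.
By induction a(n) = a(0) · (-5)^n = 2 \left(-5\right)^{n}.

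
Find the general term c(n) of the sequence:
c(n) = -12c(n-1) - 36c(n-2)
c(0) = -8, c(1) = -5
Characteristic equation: x² + 12x + 36 = 0, which is (x - (-6))².
Repeated root r = -6.
General solution: c(n) = (A + Bn)·(-6)^n.
From c(0) = -8: A = -8.
From c(1) = -5: (A + B)·(-6) = -5 ⇒ B = \frac{53}{6}.
So c(n) = \left(\frac{53 n}{6} - 8\right) \cdot (-6)^n.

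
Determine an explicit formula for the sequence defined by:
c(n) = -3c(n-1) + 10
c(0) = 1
First-order linear non-homogeneous.
Homogeneous solution: c_h(n) = A·(-3)^n.
Try constant particular solution c_p = K: K = -3K + 10 ⇒ K = \frac{5}{2}.
General: c(n) = A·(-3)^n + \frac{5}{2}.
Apply c(0) = 1: A + \frac{5}{2} = 1 ⇒ A = - \frac{3}{2}.
So c(n) = \frac{5}{2} - \frac{3 \left(-3\right)^{n}}{2}.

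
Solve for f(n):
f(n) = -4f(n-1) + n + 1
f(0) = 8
First-order linear with linear forcing.
Homogeneous solution: f_h(n) = A·(-4)^n.
Try particular f_p(n) = pn + q. Substituting:
  pn + q = -4(p(n-1) + q) + n + 1.
Matching the n-coefficient: p = -4p + 1 ⇒ p = \frac{1}{5}.
Matching constants: q = 4p - 4q + 1 ⇒ q = \frac{9}{25}.
General: f(n) = A·(-4)^n + \frac{n}{5} + \frac{9}{25}.
Apply f(0) = 8: A + \frac{9}{25} = 8 ⇒ A = \frac{191}{25}.
So f(n) = \frac{191 \left(-4\right)^{n}}{25} + \frac{n}{5} + \frac{9}{25}.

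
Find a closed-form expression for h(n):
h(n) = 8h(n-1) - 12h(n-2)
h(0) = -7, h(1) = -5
Characteristic equation: x² - 8x + 12 = 0, which factors as (x - (2))(x - (6)) = 0.
Roots r₁ = 2, r₂ = 6 (distinct).
General solution: h(n) = A·(2)^n + B·(6)^n.
From h(0) = -7: A + B = -7.
From h(1) = -5: 2A + 6B = -5.
Solving: A = - \frac{37}{4}, B = \frac{9}{4}.
So h(n) = - \frac{37 \cdot 2^{n}}{4} + \frac{9 \cdot 6^{n}}{4}.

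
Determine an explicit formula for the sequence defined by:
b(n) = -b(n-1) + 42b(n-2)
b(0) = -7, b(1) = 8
Characteristic equation: x² + x - 42 = 0, which factors as (x - (-7))(x - (6)) = 0.
Roots r₁ = -7, r₂ = 6 (distinct).
General solution: b(n) = A·(-7)^n + B·(6)^n.
From b(0) = -7: A + B = -7.
From b(1) = 8: -7A + 6B = 8.
Solving: A = - \frac{50}{13}, B = - \frac{41}{13}.
So b(n) = - \frac{50 \left(-7\right)^{n}}{13} - \frac{41 \cdot 6^{n}}{13}.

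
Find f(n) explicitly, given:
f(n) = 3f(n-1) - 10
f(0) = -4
First-order linear non-homogeneous.
Homogeneous solution: f_h(n) = A·(3)^n.
Try constant particular solution f_p = K: K = 3K - 10 ⇒ K = 5.
General: f(n) = A·(3)^n + 5.
Apply f(0) = -4: A + 5 = -4 ⇒ A = -9.
So f(n) = 5 - 9 \cdot 3^{n}.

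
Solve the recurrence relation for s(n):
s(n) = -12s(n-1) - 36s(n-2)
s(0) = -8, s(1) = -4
Characteristic equation: x² + 12x + 36 = 0, which is (x - (-6))².
Repeated root r = -6.
General solution: s(n) = (A + Bn)·(-6)^n.
From s(0) = -8: A = -8.
From s(1) = -4: (A + B)·(-6) = -4 ⇒ B = \frac{26}{3}.
So s(n) = \left(\frac{26 n}{3} - 8\right) \cdot (-6)^n.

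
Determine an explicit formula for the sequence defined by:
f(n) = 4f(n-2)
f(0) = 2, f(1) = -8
Characteristic equation: x² - 4 = 0, which factors as (x - (2))(x - (-2)) = 0.
Roots r₁ = 2, r₂ = -2 (distinct).
General solution: f(n) = A·(2)^n + B·(-2)^n.
From f(0) = 2: A + B = 2.
From f(1) = -8: 2A - 2B = -8.
Solving: A = -1, B = 3.
So f(n) = 3 \left(-2\right)^{n} - 2^{n}.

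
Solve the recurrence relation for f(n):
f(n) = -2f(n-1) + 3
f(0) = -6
First-order linear non-homogeneous.
Homogeneous solution: f_h(n) = A·(-2)^n.
Try constant particular solution f_p = K: K = -2K + 3 ⇒ K = 1.
General: f(n) = A·(-2)^n + 1.
Apply f(0) = -6: A + 1 = -6 ⇒ A = -7.
So f(n) = 1 - 7 \left(-2\right)^{n}.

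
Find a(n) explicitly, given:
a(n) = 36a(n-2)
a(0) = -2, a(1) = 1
Characteristic equation: x² - 36 = 0, which factors as (x - (6))(x - (-6)) = 0.
Roots r₁ = 6, r₂ = -6 (distinct).
General solution: a(n) = A·(6)^n + B·(-6)^n.
From a(0) = -2: A + B = -2.
From a(1) = 1: 6A - 6B = 1.
Solving: A = - \frac{11}{12}, B = - \frac{13}{12}.
So a(n) = - \frac{13 \left(-6\right)^{n}}{12} - \frac{11 \cdot 6^{n}}{12}.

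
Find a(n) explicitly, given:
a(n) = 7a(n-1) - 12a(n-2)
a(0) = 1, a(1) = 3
Characteristic equation: x² - 7x + 12 = 0, which factors as (x - (4))(x - (3)) = 0.
Roots r₁ = 4, r₂ = 3 (distinct).
General solution: a(n) = A·(4)^n + B·(3)^n.
From a(0) = 1: A + B = 1.
From a(1) = 3: 4A + 3B = 3.
Solving: A = 0, B = 1.
So a(n) = 3^{n}.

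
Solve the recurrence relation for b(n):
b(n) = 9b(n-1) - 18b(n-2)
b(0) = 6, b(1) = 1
Characteristic equation: x² - 9x + 18 = 0, which factors as (x - (6))(x - (3)) = 0.
Roots r₁ = 6, r₂ = 3 (distinct).
General solution: b(n) = A·(6)^n + B·(3)^n.
From b(0) = 6: A + B = 6.
From b(1) = 1: 6A + 3B = 1.
Solving: A = - \frac{17}{3}, B = \frac{35}{3}.
So b(n) = \frac{35 \cdot 3^{n}}{3} - \frac{17 \cdot 6^{n}}{3}.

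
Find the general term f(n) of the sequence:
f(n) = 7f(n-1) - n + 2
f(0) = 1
First-order linear with linear forcing.
Homogeneous solution: f_h(n) = A·(7)^n.
Try particular f_p(n) = pn + q. Substituting:
  pn + q = 7(p(n-1) + q) - n + 2.
Matching the n-coefficient: p = 7p - 1 ⇒ p = \frac{1}{6}.
Matching constants: q = -7p + 7q + 2 ⇒ q = - \frac{5}{36}.
General: f(n) = A·(7)^n + \frac{n}{6} - \frac{5}{36}.
Apply f(0) = 1: A - \frac{5}{36} = 1 ⇒ A = \frac{41}{36}.
So f(n) = \frac{41 \cdot 7^{n}}{36} + \frac{n}{6} - \frac{5}{36}.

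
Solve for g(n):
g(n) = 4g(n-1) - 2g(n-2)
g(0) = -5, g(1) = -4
Characteristic equation: x² - 4x + 2 = 0.
Discriminant Δ = (4)² + 4·(-2) = 8.
Roots r₁,₂ = (4 ± √8)/2, so r₁ = \sqrt{2} + 2, r₂ = 2 - \sqrt{2}.
General solution: g(n) = A·r₁^n + B·r₂^n.
From the initial conditions, A + B = -5 and r₁A + r₂B = -4.
Since r₁ - r₂ = √8: A = (-4 - (-5)r₂)/√8 = - \frac{5}{2} + \frac{3 \sqrt{2}}{2}, and B = -5 - A = - \frac{5}{2} - \frac{3 \sqrt{2}}{2}.
So g(n) = \left(- \frac{5}{2} + \frac{3 \sqrt{2}}{2}\right)\left(\sqrt{2} + 2\right)^n + \left(- \frac{5}{2} - \frac{3 \sqrt{2}}{2}\right)\left(2 - \sqrt{2}\right)^n.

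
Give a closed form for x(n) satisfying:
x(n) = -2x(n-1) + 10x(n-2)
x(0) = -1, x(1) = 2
Characteristic equation: x² + 2x - 10 = 0.
Discriminant Δ = (-2)² + 4·(10) = 44.
Roots r₁,₂ = (-2 ± √44)/2, so r₁ = -1 + \sqrt{11}, r₂ = - \sqrt{11} - 1.
General solution: x(n) = A·r₁^n + B·r₂^n.
From the initial conditions, A + B = -1 and r₁A + r₂B = 2.
Since r₁ - r₂ = √44: A = (2 - (-1)r₂)/√44 = - \frac{1}{2} + \frac{\sqrt{11}}{22}, and B = -1 - A = - \frac{1}{2} - \frac{\sqrt{11}}{22}.
So x(n) = \left(- \frac{1}{2} + \frac{\sqrt{11}}{22}\right)\left(-1 + \sqrt{11}\right)^n + \left(- \frac{1}{2} - \frac{\sqrt{11}}{22}\right)\left(- \sqrt{11} - 1\right)^n.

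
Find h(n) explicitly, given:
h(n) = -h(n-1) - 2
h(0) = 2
First-order linear non-homogeneous.
Homogeneous solution: h_h(n) = A·(-1)^n.
Try constant particular solution h_p = K: K = -K - 2 ⇒ K = -1.
General: h(n) = A·(-1)^n - 1.
Apply h(0) = 2: A - 1 = 2 ⇒ A = 3.
So h(n) = 3 \left(-1\right)^{n} - 1.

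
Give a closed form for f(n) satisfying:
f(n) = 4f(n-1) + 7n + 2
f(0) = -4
First-order linear with linear forcing.
Homogeneous solution: f_h(n) = A·(4)^n.
Try particular f_p(n) = pn + q. Substituting:
  pn + q = 4(p(n-1) + q) + 7n + 2.
Matching the n-coefficient: p = 4p + 7 ⇒ p = - \frac{7}{3}.
Matching constants: q = -4p + 4q + 2 ⇒ q = - \frac{34}{9}.
General: f(n) = A·(4)^n - \frac{7 n}{3} - \frac{34}{9}.
Apply f(0) = -4: A - \frac{34}{9} = -4 ⇒ A = - \frac{2}{9}.
So f(n) = - \frac{2 \cdot 4^{n}}{9} - \frac{7 n}{3} - \frac{34}{9}.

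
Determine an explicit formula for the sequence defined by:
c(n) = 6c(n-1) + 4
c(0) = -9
First-order linear non-homogeneous.
Homogeneous solution: c_h(n) = A·(6)^n.
Try constant particular solution c_p = K: K = 6K + 4 ⇒ K = - \frac{4}{5}.
General: c(n) = A·(6)^n - \frac{4}{5}.
Apply c(0) = -9: A - \frac{4}{5} = -9 ⇒ A = - \frac{41}{5}.
So c(n) = - \frac{41 \cdot 6^{n}}{5} - \frac{4}{5}.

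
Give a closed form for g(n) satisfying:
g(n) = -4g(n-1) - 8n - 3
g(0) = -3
First-order linear with linear forcing.
Homogeneous solution: g_h(n) = A·(-4)^n.
Try particular g_p(n) = pn + q. Substituting:
  pn + q = -4(p(n-1) + q) - 8n - 3.
Matching the n-coefficient: p = -4p - 8 ⇒ p = - \frac{8}{5}.
Matching constants: q = 4p - 4q - 3 ⇒ q = - \frac{47}{25}.
General: g(n) = A·(-4)^n - \frac{8 n}{5} - \frac{47}{25}.
Apply g(0) = -3: A - \frac{47}{25} = -3 ⇒ A = - \frac{28}{25}.
So g(n) = - \frac{28 \left(-4\right)^{n}}{25} - \frac{8 n}{5} - \frac{47}{25}.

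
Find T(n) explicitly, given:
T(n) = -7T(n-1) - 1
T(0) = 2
First-order linear non-homogeneous.
Homogeneous solution: T_h(n) = A·(-7)^n.
Try constant particular solution T_p = K: K = -7K - 1 ⇒ K = - \frac{1}{8}.
General: T(n) = A·(-7)^n - \frac{1}{8}.
Apply T(0) = 2: A - \frac{1}{8} = 2 ⇒ A = \frac{17}{8}.
So T(n) = \frac{17 \left(-7\right)^{n}}{8} - \frac{1}{8}.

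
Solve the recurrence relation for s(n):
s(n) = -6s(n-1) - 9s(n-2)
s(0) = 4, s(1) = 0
Characteristic equation: x² + 6x + 9 = 0, which is (x - (-3))².
Repeated root r = -3.
General solution: s(n) = (A + Bn)·(-3)^n.
From s(0) = 4: A = 4.
From s(1) = 0: (A + B)·(-3) = 0 ⇒ B = -4.
So s(n) = \left(4 - 4 n\right) \cdot (-3)^n.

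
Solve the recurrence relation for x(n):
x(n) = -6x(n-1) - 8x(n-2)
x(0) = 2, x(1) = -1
Characteristic equation: x² + 6x + 8 = 0, which factors as (x - (-2))(x - (-4)) = 0.
Roots r₁ = -2, r₂ = -4 (distinct).
General solution: x(n) = A·(-2)^n + B·(-4)^n.
From x(0) = 2: A + B = 2.
From x(1) = -1: -2A - 4B = -1.
Solving: A = \frac{7}{2}, B = - \frac{3}{2}.
So x(n) = \frac{7 \left(-2\right)^{n}}{2} - \frac{3 \left(-4\right)^{n}}{2}.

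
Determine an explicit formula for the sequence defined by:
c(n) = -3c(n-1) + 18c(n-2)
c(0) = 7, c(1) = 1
Characteristic equation: x² + 3x - 18 = 0, which factors as (x - (3))(x - (-6)) = 0.
Roots r₁ = 3, r₂ = -6 (distinct).
General solution: c(n) = A·(3)^n + B·(-6)^n.
From c(0) = 7: A + B = 7.
From c(1) = 1: 3A - 6B = 1.
Solving: A = \frac{43}{9}, B = \frac{20}{9}.
So c(n) = \frac{20 \left(-6\right)^{n}}{9} + \frac{43 \cdot 3^{n}}{9}.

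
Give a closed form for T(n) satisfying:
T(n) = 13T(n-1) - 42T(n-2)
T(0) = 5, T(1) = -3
Characteristic equation: x² - 13x + 42 = 0, which factors as (x - (7))(x - (6)) = 0.
Roots r₁ = 7, r₂ = 6 (distinct).
General solution: T(n) = A·(7)^n + B·(6)^n.
From T(0) = 5: A + B = 5.
From T(1) = -3: 7A + 6B = -3.
Solving: A = -33, B = 38.
So T(n) = 38 \cdot 6^{n} - 33 \cdot 7^{n}.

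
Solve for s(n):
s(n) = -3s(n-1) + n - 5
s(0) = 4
First-order linear with linear forcing.
Homogeneous solution: s_h(n) = A·(-3)^n.
Try particular s_p(n) = pn + q. Substituting:
  pn + q = -3(p(n-1) + q) + n - 5.
Matching the n-coefficient: p = -3p + 1 ⇒ p = \frac{1}{4}.
Matching constants: q = 3p - 3q - 5 ⇒ q = - \frac{17}{16}.
General: s(n) = A·(-3)^n + \frac{n}{4} - \frac{17}{16}.
Apply s(0) = 4: A - \frac{17}{16} = 4 ⇒ A = \frac{81}{16}.
So s(n) = \frac{81 \left(-3\right)^{n}}{16} + \frac{n}{4} - \frac{17}{16}.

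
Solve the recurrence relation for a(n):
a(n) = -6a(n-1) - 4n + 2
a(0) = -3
First-order linear with linear forcing.
Homogeneous solution: a_h(n) = A·(-6)^n.
Try particular a_p(n) = pn + q. Substituting:
  pn + q = -6(p(n-1) + q) - 4n + 2.
Matching the n-coefficient: p = -6p - 4 ⇒ p = - \frac{4}{7}.
Matching constants: q = 6p - 6q + 2 ⇒ q = - \frac{10}{49}.
General: a(n) = A·(-6)^n - \frac{4 n}{7} - \frac{10}{49}.
Apply a(0) = -3: A - \frac{10}{49} = -3 ⇒ A = - \frac{137}{49}.
So a(n) = - \frac{137 \left(-6\right)^{n}}{49} - \frac{4 n}{7} - \frac{10}{49}.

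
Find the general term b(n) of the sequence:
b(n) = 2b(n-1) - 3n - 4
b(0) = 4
First-order linear with linear forcing.
Homogeneous solution: b_h(n) = A·(2)^n.
Try particular b_p(n) = pn + q. Substituting:
  pn + q = 2(p(n-1) + q) - 3n - 4.
Matching the n-coefficient: p = 2p - 3 ⇒ p = 3.
Matching constants: q = -2p + 2q - 4 ⇒ q = 10.
General: b(n) = A·(2)^n + 3 n + 10.
Apply b(0) = 4: A + 10 = 4 ⇒ A = -6.
So b(n) = - 6 \cdot 2^{n} + 3 n + 10.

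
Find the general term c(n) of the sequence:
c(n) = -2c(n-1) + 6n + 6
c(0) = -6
First-order linear with linear forcing.
Homogeneous solution: c_h(n) = A·(-2)^n.
Try particular c_p(n) = pn + q. Substituting:
  pn + q = -2(p(n-1) + q) + 6n + 6.
Matching the n-coefficient: p = -2p + 6 ⇒ p = 2.
Matching constants: q = 2p - 2q + 6 ⇒ q = \frac{10}{3}.
General: c(n) = A·(-2)^n + 2 n + \frac{10}{3}.
Apply c(0) = -6: A + \frac{10}{3} = -6 ⇒ A = - \frac{28}{3}.
So c(n) = - \frac{28 \left(-2\right)^{n}}{3} + 2 n + \frac{10}{3}.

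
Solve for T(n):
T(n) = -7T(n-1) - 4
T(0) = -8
First-order linear non-homogeneous.
Homogeneous solution: T_h(n) = A·(-7)^n.
Try constant particular solution T_p = K: K = -7K - 4 ⇒ K = - \frac{1}{2}.
General: T(n) = A·(-7)^n - \frac{1}{2}.
Apply T(0) = -8: A - \frac{1}{2} = -8 ⇒ A = - \frac{15}{2}.
So T(n) = - \frac{15 \left(-7\right)^{n}}{2} - \frac{1}{2}.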